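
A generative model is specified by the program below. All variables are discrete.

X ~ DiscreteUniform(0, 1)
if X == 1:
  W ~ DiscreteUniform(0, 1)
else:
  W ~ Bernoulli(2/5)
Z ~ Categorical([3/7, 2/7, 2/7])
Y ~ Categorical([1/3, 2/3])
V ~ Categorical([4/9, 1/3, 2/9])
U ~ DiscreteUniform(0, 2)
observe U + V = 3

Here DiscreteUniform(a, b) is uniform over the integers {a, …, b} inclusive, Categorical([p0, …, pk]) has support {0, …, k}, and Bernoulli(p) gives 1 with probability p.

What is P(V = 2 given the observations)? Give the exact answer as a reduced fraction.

P(V = 2 | obs) = 2/5

Enumerate traces; 48 have nonzero weight after conditioning:
  (X=0, W=0, Z=0, Y=0, V=1, U=2) weight 1/210
  (X=0, W=0, Z=0, Y=0, V=2, U=1) weight 1/315
  (X=0, W=0, Z=0, Y=1, V=1, U=2) weight 1/105
  (X=0, W=0, Z=0, Y=1, V=2, U=1) weight 2/315
  (X=0, W=0, Z=1, Y=0, V=1, U=2) weight 1/315
  (X=0, W=0, Z=1, Y=0, V=2, U=1) weight 2/945
  (X=0, W=0, Z=1, Y=1, V=1, U=2) weight 2/315
  (X=0, W=0, Z=1, Y=1, V=2, U=1) weight 4/945
  … 40 more
Group by V:
  weight(V=1) = 1/9
  weight(V=2) = 2/27
Total weight = 1/9 + 2/27 = 5/27
P(V=1 | obs) = 1/9 / 5/27 = 3/5
P(V=2 | obs) = 2/27 / 5/27 = 2/5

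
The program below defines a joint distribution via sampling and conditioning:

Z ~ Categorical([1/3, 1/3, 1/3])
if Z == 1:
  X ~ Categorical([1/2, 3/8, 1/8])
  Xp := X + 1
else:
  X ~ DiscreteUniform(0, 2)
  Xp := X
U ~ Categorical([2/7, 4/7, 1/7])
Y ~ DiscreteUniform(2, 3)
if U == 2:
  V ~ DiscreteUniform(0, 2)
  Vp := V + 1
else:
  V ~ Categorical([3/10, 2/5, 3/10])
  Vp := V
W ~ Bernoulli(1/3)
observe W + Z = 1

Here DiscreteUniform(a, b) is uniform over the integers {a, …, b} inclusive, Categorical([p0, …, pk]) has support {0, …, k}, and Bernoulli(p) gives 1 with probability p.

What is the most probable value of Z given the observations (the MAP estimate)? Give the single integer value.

argmax_v P(Z = v | obs) = 1

Enumerate traces; 108 have nonzero weight after conditioning:
  (Z=0, X=0, U=0, Y=2, V=0, W=1) weight 1/630
  (Z=0, X=0, U=0, Y=2, V=1, W=1) weight 2/945
  (Z=0, X=0, U=0, Y=2, V=2, W=1) weight 1/630
  (Z=0, X=0, U=0, Y=3, V=0, W=1) weight 1/630
  (Z=0, X=0, U=0, Y=3, V=1, W=1) weight 2/945
  (Z=0, X=0, U=0, Y=3, V=2, W=1) weight 1/630
  (Z=0, X=0, U=1, Y=2, V=0, W=1) weight 1/315
  (Z=0, X=0, U=1, Y=2, V=1, W=1) weight 4/945
  (Z=1, X=0, U=0, Y=2, V=0, W=0) weight 1/210
  … 99 more
Group by Z:
  weight(Z=0) = 1/9
  weight(Z=1) = 2/9
Total weight = 1/9 + 2/9 = 1/3
P(Z=0 | obs) = 1/9 / 1/3 = 1/3
P(Z=1 | obs) = 2/9 / 1/3 = 2/3
argmax = 1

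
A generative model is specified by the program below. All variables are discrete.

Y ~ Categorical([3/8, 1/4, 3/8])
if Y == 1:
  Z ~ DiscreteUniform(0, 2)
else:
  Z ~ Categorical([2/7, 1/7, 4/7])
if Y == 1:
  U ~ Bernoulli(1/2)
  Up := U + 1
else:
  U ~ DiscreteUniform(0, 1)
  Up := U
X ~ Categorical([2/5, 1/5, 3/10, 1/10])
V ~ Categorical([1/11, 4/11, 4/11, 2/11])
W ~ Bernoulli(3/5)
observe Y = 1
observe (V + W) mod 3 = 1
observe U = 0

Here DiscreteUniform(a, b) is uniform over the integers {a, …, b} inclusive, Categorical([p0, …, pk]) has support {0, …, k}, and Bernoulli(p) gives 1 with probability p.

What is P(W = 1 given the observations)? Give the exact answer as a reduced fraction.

Enumerate traces; 36 have nonzero weight after conditioning:
  (Y=1, Z=0, U=0, X=0, V=0, W=1) weight 1/1100
  (Y=1, Z=0, U=0, X=0, V=1, W=0) weight 2/825
  (Y=1, Z=0, U=0, X=0, V=3, W=1) weight 1/550
  (Y=1, Z=0, U=0, X=1, V=0, W=1) weight 1/2200
  (Y=1, Z=0, U=0, X=1, V=1, W=0) weight 1/825
  (Y=1, Z=0, U=0, X=1, V=3, W=1) weight 1/1100
  (Y=1, Z=0, U=0, X=2, V=0, W=1) weight 3/4400
  (Y=1, Z=0, U=0, X=2, V=1, W=0) weight 1/550
  … 28 more
Group by W:
  weight(W=0) = 1/55
  weight(W=1) = 9/440
Total weight = 1/55 + 9/440 = 17/440
P(W=0 | obs) = 1/55 / 17/440 = 8/17
P(W=1 | obs) = 9/440 / 17/440 = 9/17

P(W = 1 | obs) = 9/17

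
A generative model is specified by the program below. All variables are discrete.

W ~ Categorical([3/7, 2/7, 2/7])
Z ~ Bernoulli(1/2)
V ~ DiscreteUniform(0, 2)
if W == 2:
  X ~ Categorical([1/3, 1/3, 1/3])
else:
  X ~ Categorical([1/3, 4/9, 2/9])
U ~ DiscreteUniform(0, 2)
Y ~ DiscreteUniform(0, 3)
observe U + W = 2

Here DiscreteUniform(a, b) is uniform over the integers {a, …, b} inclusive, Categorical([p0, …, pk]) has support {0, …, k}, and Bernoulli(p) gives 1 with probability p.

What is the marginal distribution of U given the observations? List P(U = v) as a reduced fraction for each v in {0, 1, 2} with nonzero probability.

P(U=0) = 2/7, P(U=1) = 2/7, P(U=2) = 3/7

Enumerate traces; 216 have nonzero weight after conditioning:
  (W=0, Z=0, V=0, X=0, U=2, Y=0) weight 1/504
  (W=0, Z=0, V=0, X=0, U=2, Y=1) weight 1/504
  (W=0, Z=0, V=0, X=0, U=2, Y=2) weight 1/504
  (W=0, Z=0, V=0, X=0, U=2, Y=3) weight 1/504
  (W=0, Z=0, V=0, X=1, U=2, Y=0) weight 1/378
  (W=0, Z=0, V=0, X=1, U=2, Y=1) weight 1/378
  (W=0, Z=0, V=0, X=1, U=2, Y=2) weight 1/378
  (W=0, Z=0, V=0, X=1, U=2, Y=3) weight 1/378
  (W=1, Z=0, V=0, X=0, U=1, Y=0) weight 1/756
  (W=2, Z=0, V=0, X=0, U=0, Y=0) weight 1/756
  … 206 more
Group by U:
  weight(U=0) = 2/21
  weight(U=1) = 2/21
  weight(U=2) = 1/7
Total weight = 2/21 + 2/21 + 1/7 = 1/3
P(U=0 | obs) = 2/21 / 1/3 = 2/7
P(U=1 | obs) = 2/21 / 1/3 = 2/7
P(U=2 | obs) = 1/7 / 1/3 = 3/7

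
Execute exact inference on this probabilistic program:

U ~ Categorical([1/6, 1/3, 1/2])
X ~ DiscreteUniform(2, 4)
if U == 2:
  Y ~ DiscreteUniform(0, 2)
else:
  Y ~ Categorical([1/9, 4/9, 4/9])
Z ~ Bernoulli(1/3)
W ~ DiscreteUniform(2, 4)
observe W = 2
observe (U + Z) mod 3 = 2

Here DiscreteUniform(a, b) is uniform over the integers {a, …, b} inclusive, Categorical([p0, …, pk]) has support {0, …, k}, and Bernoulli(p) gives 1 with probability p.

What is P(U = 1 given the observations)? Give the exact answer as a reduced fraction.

P(U = 1 | obs) = 1/4

Enumerate traces; 18 have nonzero weight after conditioning:
  (U=1, X=2, Y=0, Z=1, W=2) weight 1/729
  (U=1, X=2, Y=1, Z=1, W=2) weight 4/729
  (U=1, X=2, Y=2, Z=1, W=2) weight 4/729
  (U=1, X=3, Y=0, Z=1, W=2) weight 1/729
  (U=1, X=3, Y=1, Z=1, W=2) weight 4/729
  (U=1, X=3, Y=2, Z=1, W=2) weight 4/729
  (U=1, X=4, Y=0, Z=1, W=2) weight 1/729
  (U=1, X=4, Y=1, Z=1, W=2) weight 4/729
  (U=2, X=2, Y=0, Z=0, W=2) weight 1/81
  … 9 more
Group by U:
  weight(U=1) = 1/27
  weight(U=2) = 1/9
Total weight = 1/27 + 1/9 = 4/27
P(U=1 | obs) = 1/27 / 4/27 = 1/4
P(U=2 | obs) = 1/9 / 4/27 = 3/4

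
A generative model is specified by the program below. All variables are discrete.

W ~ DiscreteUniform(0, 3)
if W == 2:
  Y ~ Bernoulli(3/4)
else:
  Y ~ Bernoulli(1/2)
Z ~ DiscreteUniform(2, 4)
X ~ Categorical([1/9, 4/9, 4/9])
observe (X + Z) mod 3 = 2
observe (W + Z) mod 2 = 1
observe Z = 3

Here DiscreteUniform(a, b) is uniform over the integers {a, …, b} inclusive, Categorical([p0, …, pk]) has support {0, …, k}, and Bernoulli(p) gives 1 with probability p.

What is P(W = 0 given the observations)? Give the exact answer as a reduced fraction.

Enumerate traces; 4 have nonzero weight after conditioning:
  (W=0, Y=0, Z=3, X=2) weight 1/54
  (W=0, Y=1, Z=3, X=2) weight 1/54
  (W=2, Y=0, Z=3, X=2) weight 1/108
  (W=2, Y=1, Z=3, X=2) weight 1/36
Group by W:
  weight(W=0) = 1/27
  weight(W=2) = 1/27
Total weight = 1/27 + 1/27 = 2/27
P(W=0 | obs) = 1/27 / 2/27 = 1/2
P(W=2 | obs) = 1/27 / 2/27 = 1/2

P(W = 0 | obs) = 1/2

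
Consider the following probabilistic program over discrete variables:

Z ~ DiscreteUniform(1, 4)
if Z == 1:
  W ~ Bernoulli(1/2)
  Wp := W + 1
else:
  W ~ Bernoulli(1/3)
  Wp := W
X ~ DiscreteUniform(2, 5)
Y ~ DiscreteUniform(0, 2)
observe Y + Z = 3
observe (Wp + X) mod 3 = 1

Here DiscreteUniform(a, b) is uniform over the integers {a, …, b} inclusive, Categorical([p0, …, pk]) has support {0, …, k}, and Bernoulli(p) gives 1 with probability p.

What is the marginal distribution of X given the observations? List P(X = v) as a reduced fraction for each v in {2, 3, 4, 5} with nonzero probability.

P(X=2) = 1/7, P(X=3) = 1/3, P(X=4) = 8/21, P(X=5) = 1/7

Enumerate traces; 7 have nonzero weight after conditioning:
  (Z=1, W=0, X=3, Y=2) weight 1/96
  (Z=1, W=1, X=2, Y=2) weight 1/96
  (Z=1, W=1, X=5, Y=2) weight 1/96
  (Z=2, W=0, X=4, Y=1) weight 1/72
  (Z=2, W=1, X=3, Y=1) weight 1/144
  (Z=3, W=0, X=4, Y=0) weight 1/72
  (Z=3, W=1, X=3, Y=0) weight 1/144
Group by X:
  weight(X=2) = 1/96
  weight(X=3) = 7/288
  weight(X=4) = 1/36
  weight(X=5) = 1/96
Total weight = 1/96 + 7/288 + 1/36 + 1/96 = 7/96
P(X=2 | obs) = 1/96 / 7/96 = 1/7
P(X=3 | obs) = 7/288 / 7/96 = 1/3
P(X=4 | obs) = 1/36 / 7/96 = 8/21
P(X=5 | obs) = 1/96 / 7/96 = 1/7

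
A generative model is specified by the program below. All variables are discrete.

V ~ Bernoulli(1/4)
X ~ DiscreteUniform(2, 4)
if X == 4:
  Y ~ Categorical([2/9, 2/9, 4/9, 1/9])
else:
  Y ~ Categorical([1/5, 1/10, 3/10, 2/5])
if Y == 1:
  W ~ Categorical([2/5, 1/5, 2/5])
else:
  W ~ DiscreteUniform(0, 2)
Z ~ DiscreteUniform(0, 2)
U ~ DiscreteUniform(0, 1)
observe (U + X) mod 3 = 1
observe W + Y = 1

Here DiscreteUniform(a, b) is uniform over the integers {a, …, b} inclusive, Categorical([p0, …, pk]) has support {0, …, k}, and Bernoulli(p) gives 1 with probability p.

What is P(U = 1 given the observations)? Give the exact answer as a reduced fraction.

Enumerate traces; 24 have nonzero weight after conditioning:
  (V=0, X=3, Y=0, W=1, Z=0, U=1) weight 1/360
  (V=0, X=3, Y=0, W=1, Z=1, U=1) weight 1/360
  (V=0, X=3, Y=0, W=1, Z=2, U=1) weight 1/360
  (V=0, X=3, Y=1, W=0, Z=0, U=1) weight 1/600
  (V=0, X=3, Y=1, W=0, Z=1, U=1) weight 1/600
  (V=0, X=3, Y=1, W=0, Z=2, U=1) weight 1/600
  (V=0, X=4, Y=0, W=1, Z=0, U=0) weight 1/324
  (V=0, X=4, Y=0, W=1, Z=1, U=0) weight 1/324
  … 16 more
Group by U:
  weight(U=0) = 11/405
  weight(U=1) = 4/225
Total weight = 11/405 + 4/225 = 91/2025
P(U=0 | obs) = 11/405 / 91/2025 = 55/91
P(U=1 | obs) = 4/225 / 91/2025 = 36/91

P(U = 1 | obs) = 36/91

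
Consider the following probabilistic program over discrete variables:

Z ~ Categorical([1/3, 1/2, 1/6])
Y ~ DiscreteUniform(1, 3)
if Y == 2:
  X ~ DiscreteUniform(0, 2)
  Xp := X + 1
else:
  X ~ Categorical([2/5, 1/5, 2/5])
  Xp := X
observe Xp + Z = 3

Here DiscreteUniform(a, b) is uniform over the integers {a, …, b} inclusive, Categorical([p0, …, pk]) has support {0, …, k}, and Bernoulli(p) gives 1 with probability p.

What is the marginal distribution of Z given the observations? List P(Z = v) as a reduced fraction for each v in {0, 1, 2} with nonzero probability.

P(Z=0) = 5/36, P(Z=1) = 17/24, P(Z=2) = 11/72

Enumerate traces; 7 have nonzero weight after conditioning:
  (Z=0, Y=2, X=2) weight 1/27
  (Z=1, Y=1, X=2) weight 1/15
  (Z=1, Y=2, X=1) weight 1/18
  (Z=1, Y=3, X=2) weight 1/15
  (Z=2, Y=1, X=1) weight 1/90
  (Z=2, Y=2, X=0) weight 1/54
  (Z=2, Y=3, X=1) weight 1/90
Group by Z:
  weight(Z=0) = 1/27
  weight(Z=1) = 17/90
  weight(Z=2) = 11/270
Total weight = 1/27 + 17/90 + 11/270 = 4/15
P(Z=0 | obs) = 1/27 / 4/15 = 5/36
P(Z=1 | obs) = 17/90 / 4/15 = 17/24
P(Z=2 | obs) = 11/270 / 4/15 = 11/72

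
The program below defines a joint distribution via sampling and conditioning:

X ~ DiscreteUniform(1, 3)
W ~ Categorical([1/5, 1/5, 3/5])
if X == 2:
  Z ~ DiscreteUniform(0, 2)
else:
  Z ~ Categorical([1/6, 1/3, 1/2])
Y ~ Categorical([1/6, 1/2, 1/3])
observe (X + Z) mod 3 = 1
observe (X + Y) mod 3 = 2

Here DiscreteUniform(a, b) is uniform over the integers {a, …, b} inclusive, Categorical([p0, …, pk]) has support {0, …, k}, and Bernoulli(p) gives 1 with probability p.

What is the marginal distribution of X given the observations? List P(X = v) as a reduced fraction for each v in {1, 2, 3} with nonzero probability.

P(X=1) = 1/3, P(X=2) = 2/9, P(X=3) = 4/9

Enumerate traces; 9 have nonzero weight after conditioning:
  (X=1, W=0, Z=0, Y=1) weight 1/180
  (X=1, W=1, Z=0, Y=1) weight 1/180
  (X=1, W=2, Z=0, Y=1) weight 1/60
  (X=2, W=0, Z=2, Y=0) weight 1/270
  (X=2, W=1, Z=2, Y=0) weight 1/270
  (X=2, W=2, Z=2, Y=0) weight 1/90
  (X=3, W=0, Z=1, Y=2) weight 1/135
  (X=3, W=1, Z=1, Y=2) weight 1/135
  … 1 more
Group by X:
  weight(X=1) = 1/36
  weight(X=2) = 1/54
  weight(X=3) = 1/27
Total weight = 1/36 + 1/54 + 1/27 = 1/12
P(X=1 | obs) = 1/36 / 1/12 = 1/3
P(X=2 | obs) = 1/54 / 1/12 = 2/9
P(X=3 | obs) = 1/27 / 1/12 = 4/9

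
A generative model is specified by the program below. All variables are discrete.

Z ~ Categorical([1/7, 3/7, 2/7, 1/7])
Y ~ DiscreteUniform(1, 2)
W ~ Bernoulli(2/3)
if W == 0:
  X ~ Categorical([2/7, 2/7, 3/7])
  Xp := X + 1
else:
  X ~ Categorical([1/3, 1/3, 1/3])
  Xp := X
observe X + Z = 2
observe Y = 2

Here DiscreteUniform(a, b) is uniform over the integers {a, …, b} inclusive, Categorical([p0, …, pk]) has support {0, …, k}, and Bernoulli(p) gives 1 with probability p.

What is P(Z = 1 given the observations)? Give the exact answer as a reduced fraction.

Enumerate traces; 6 have nonzero weight after conditioning:
  (Z=0, Y=2, W=0, X=2) weight 1/98
  (Z=0, Y=2, W=1, X=2) weight 1/63
  (Z=1, Y=2, W=0, X=1) weight 1/49
  (Z=1, Y=2, W=1, X=1) weight 1/21
  (Z=2, Y=2, W=0, X=0) weight 2/147
  (Z=2, Y=2, W=1, X=0) weight 2/63
Group by Z:
  weight(Z=0) = 23/882
  weight(Z=1) = 10/147
  weight(Z=2) = 20/441
Total weight = 23/882 + 10/147 + 20/441 = 41/294
P(Z=0 | obs) = 23/882 / 41/294 = 23/123
P(Z=1 | obs) = 10/147 / 41/294 = 20/41
P(Z=2 | obs) = 20/441 / 41/294 = 40/123

P(Z = 1 | obs) = 20/41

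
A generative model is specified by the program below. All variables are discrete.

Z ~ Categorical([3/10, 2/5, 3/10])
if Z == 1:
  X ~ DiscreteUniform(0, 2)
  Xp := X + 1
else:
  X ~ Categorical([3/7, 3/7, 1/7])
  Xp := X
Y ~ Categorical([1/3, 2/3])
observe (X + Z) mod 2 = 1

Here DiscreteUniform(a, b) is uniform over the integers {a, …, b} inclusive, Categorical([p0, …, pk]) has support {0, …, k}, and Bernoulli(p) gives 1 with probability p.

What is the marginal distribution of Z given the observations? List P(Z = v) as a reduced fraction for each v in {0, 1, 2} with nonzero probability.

Enumerate traces; 8 have nonzero weight after conditioning:
  (Z=0, X=1, Y=0) weight 3/70
  (Z=0, X=1, Y=1) weight 3/35
  (Z=1, X=0, Y=0) weight 2/45
  (Z=1, X=0, Y=1) weight 4/45
  (Z=1, X=2, Y=0) weight 2/45
  (Z=1, X=2, Y=1) weight 4/45
  (Z=2, X=1, Y=0) weight 3/70
  (Z=2, X=1, Y=1) weight 3/35
Group by Z:
  weight(Z=0) = 9/70
  weight(Z=1) = 4/15
  weight(Z=2) = 9/70
Total weight = 9/70 + 4/15 + 9/70 = 11/21
P(Z=0 | obs) = 9/70 / 11/21 = 27/110
P(Z=1 | obs) = 4/15 / 11/21 = 28/55
P(Z=2 | obs) = 9/70 / 11/21 = 27/110

P(Z=0) = 27/110, P(Z=1) = 28/55, P(Z=2) = 27/110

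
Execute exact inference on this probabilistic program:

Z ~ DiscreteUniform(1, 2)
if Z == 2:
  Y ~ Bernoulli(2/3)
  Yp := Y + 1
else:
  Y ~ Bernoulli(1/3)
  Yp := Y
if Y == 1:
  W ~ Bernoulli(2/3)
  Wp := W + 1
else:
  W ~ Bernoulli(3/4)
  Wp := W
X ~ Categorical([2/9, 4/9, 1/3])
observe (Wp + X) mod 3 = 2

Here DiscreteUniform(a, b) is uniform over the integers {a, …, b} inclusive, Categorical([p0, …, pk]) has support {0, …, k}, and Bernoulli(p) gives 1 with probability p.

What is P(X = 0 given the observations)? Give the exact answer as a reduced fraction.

Enumerate traces; 8 have nonzero weight after conditioning:
  (Z=1, Y=0, W=0, X=2) weight 1/36
  (Z=1, Y=0, W=1, X=1) weight 1/9
  (Z=1, Y=1, W=0, X=1) weight 2/81
  (Z=1, Y=1, W=1, X=0) weight 2/81
  (Z=2, Y=0, W=0, X=2) weight 1/72
  (Z=2, Y=0, W=1, X=1) weight 1/18
  (Z=2, Y=1, W=0, X=1) weight 4/81
  (Z=2, Y=1, W=1, X=0) weight 4/81
Group by X:
  weight(X=0) = 2/27
  weight(X=1) = 13/54
  weight(X=2) = 1/24
Total weight = 2/27 + 13/54 + 1/24 = 77/216
P(X=0 | obs) = 2/27 / 77/216 = 16/77
P(X=1 | obs) = 13/54 / 77/216 = 52/77
P(X=2 | obs) = 1/24 / 77/216 = 9/77

P(X = 0 | obs) = 16/77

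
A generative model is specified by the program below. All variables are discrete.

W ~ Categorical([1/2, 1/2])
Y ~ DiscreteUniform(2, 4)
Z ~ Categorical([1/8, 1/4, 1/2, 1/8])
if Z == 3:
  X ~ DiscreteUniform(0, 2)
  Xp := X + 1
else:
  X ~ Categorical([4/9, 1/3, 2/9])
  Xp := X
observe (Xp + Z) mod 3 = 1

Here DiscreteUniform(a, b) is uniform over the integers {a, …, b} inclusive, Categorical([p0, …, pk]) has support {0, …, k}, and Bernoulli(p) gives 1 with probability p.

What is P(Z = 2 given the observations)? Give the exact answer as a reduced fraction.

P(Z = 2 | obs) = 4/11

Enumerate traces; 24 have nonzero weight after conditioning:
  (W=0, Y=2, Z=0, X=1) weight 1/144
  (W=0, Y=2, Z=1, X=0) weight 1/54
  (W=0, Y=2, Z=2, X=2) weight 1/54
  (W=0, Y=2, Z=3, X=0) weight 1/144
  (W=0, Y=3, Z=0, X=1) weight 1/144
  (W=0, Y=3, Z=1, X=0) weight 1/54
  (W=0, Y=3, Z=2, X=2) weight 1/54
  (W=0, Y=3, Z=3, X=0) weight 1/144
  … 16 more
Group by Z:
  weight(Z=0) = 1/24
  weight(Z=1) = 1/9
  weight(Z=2) = 1/9
  weight(Z=3) = 1/24
Total weight = 1/24 + 1/9 + 1/9 + 1/24 = 11/36
P(Z=0 | obs) = 1/24 / 11/36 = 3/22
P(Z=1 | obs) = 1/9 / 11/36 = 4/11
P(Z=2 | obs) = 1/9 / 11/36 = 4/11
P(Z=3 | obs) = 1/24 / 11/36 = 3/22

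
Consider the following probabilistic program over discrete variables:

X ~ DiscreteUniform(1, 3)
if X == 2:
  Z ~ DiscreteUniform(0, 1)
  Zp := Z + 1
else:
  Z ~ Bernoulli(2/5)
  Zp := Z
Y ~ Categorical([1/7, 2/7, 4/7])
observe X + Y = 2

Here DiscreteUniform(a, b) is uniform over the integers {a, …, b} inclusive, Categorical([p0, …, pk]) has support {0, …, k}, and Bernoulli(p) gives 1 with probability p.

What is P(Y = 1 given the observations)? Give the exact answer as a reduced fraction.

P(Y = 1 | obs) = 2/3

Enumerate traces; 4 have nonzero weight after conditioning:
  (X=1, Z=0, Y=1) weight 2/35
  (X=1, Z=1, Y=1) weight 4/105
  (X=2, Z=0, Y=0) weight 1/42
  (X=2, Z=1, Y=0) weight 1/42
Group by Y:
  weight(Y=0) = 1/21
  weight(Y=1) = 2/21
Total weight = 1/21 + 2/21 = 1/7
P(Y=0 | obs) = 1/21 / 1/7 = 1/3
P(Y=1 | obs) = 2/21 / 1/7 = 2/3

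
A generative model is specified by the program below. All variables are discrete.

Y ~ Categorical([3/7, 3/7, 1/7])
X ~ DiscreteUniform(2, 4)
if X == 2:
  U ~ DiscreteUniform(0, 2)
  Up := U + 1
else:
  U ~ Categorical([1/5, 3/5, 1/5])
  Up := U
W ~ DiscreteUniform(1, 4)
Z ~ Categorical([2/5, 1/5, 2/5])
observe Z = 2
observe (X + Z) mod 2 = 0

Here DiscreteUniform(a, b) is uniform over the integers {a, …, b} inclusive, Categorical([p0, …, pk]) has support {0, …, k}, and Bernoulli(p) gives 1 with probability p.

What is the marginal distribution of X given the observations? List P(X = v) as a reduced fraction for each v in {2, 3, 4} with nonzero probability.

Enumerate traces; 72 have nonzero weight after conditioning:
  (Y=0, X=2, U=0, W=1, Z=2) weight 1/210
  (Y=0, X=2, U=0, W=2, Z=2) weight 1/210
  (Y=0, X=2, U=0, W=3, Z=2) weight 1/210
  (Y=0, X=2, U=0, W=4, Z=2) weight 1/210
  (Y=0, X=2, U=1, W=1, Z=2) weight 1/210
  (Y=0, X=2, U=1, W=2, Z=2) weight 1/210
  (Y=0, X=2, U=1, W=3, Z=2) weight 1/210
  (Y=0, X=2, U=1, W=4, Z=2) weight 1/210
  (Y=0, X=4, U=0, W=1, Z=2) weight 1/350
  … 63 more
Group by X:
  weight(X=2) = 2/15
  weight(X=4) = 2/15
Total weight = 2/15 + 2/15 = 4/15
P(X=2 | obs) = 2/15 / 4/15 = 1/2
P(X=4 | obs) = 2/15 / 4/15 = 1/2

P(X=2) = 1/2, P(X=4) = 1/2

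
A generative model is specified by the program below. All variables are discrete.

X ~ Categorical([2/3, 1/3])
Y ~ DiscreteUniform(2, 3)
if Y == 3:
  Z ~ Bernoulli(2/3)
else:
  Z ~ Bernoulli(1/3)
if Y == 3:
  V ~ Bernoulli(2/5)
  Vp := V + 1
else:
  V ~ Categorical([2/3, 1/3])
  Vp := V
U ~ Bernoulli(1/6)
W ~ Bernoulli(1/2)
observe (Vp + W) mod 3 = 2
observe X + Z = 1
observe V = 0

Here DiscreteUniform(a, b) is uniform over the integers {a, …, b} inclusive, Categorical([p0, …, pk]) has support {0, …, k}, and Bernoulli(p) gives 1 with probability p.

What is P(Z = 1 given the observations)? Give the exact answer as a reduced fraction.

P(Z = 1 | obs) = 4/5

Enumerate traces; 4 have nonzero weight after conditioning:
  (X=0, Y=3, Z=1, V=0, U=0, W=1) weight 1/18
  (X=0, Y=3, Z=1, V=0, U=1, W=1) weight 1/90
  (X=1, Y=3, Z=0, V=0, U=0, W=1) weight 1/72
  (X=1, Y=3, Z=0, V=0, U=1, W=1) weight 1/360
Group by Z:
  weight(Z=0) = 1/60
  weight(Z=1) = 1/15
Total weight = 1/60 + 1/15 = 1/12
P(Z=0 | obs) = 1/60 / 1/12 = 1/5
P(Z=1 | obs) = 1/15 / 1/12 = 4/5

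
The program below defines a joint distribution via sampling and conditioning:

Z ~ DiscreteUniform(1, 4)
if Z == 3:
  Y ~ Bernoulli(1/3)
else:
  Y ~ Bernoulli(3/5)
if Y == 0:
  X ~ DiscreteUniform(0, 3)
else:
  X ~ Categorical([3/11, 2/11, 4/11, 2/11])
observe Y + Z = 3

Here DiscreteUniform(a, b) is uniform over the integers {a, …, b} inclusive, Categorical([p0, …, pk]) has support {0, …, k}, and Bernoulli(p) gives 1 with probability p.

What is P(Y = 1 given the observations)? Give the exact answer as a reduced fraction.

Enumerate traces; 8 have nonzero weight after conditioning:
  (Z=2, Y=1, X=0) weight 9/220
  (Z=2, Y=1, X=1) weight 3/110
  (Z=2, Y=1, X=2) weight 3/55
  (Z=2, Y=1, X=3) weight 3/110
  (Z=3, Y=0, X=0) weight 1/24
  (Z=3, Y=0, X=1) weight 1/24
  (Z=3, Y=0, X=2) weight 1/24
  (Z=3, Y=0, X=3) weight 1/24
Group by Y:
  weight(Y=0) = 1/6
  weight(Y=1) = 3/20
Total weight = 1/6 + 3/20 = 19/60
P(Y=0 | obs) = 1/6 / 19/60 = 10/19
P(Y=1 | obs) = 3/20 / 19/60 = 9/19

P(Y = 1 | obs) = 9/19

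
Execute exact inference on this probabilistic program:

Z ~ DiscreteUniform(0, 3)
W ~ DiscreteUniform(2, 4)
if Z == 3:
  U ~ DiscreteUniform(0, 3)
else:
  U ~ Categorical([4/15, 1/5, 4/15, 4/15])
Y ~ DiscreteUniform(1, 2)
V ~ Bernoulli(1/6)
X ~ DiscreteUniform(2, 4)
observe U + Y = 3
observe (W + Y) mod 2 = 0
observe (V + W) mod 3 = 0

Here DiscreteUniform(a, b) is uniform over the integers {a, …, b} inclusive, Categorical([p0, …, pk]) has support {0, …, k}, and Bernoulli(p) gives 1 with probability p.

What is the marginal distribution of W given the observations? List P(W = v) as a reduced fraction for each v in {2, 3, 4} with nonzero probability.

Enumerate traces; 24 have nonzero weight after conditioning:
  (Z=0, W=2, U=1, Y=2, V=1, X=2) weight 1/2160
  (Z=0, W=2, U=1, Y=2, V=1, X=3) weight 1/2160
  (Z=0, W=2, U=1, Y=2, V=1, X=4) weight 1/2160
  (Z=0, W=3, U=2, Y=1, V=0, X=2) weight 1/324
  (Z=0, W=3, U=2, Y=1, V=0, X=3) weight 1/324
  (Z=0, W=3, U=2, Y=1, V=0, X=4) weight 1/324
  (Z=1, W=2, U=1, Y=2, V=1, X=2) weight 1/2160
  (Z=1, W=2, U=1, Y=2, V=1, X=3) weight 1/2160
  … 16 more
Group by W:
  weight(W=2) = 17/2880
  weight(W=3) = 7/192
Total weight = 17/2880 + 7/192 = 61/1440
P(W=2 | obs) = 17/2880 / 61/1440 = 17/122
P(W=3 | obs) = 7/192 / 61/1440 = 105/122

P(W=2) = 17/122, P(W=3) = 105/122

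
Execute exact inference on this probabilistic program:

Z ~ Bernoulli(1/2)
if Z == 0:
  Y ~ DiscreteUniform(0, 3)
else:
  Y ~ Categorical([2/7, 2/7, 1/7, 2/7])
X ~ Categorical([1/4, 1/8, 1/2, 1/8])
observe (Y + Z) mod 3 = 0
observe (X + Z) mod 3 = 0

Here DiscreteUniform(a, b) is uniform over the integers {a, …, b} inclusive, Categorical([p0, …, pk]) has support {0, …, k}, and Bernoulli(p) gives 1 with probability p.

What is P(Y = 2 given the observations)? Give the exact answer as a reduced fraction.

Enumerate traces; 5 have nonzero weight after conditioning:
  (Z=0, Y=0, X=0) weight 1/32
  (Z=0, Y=0, X=3) weight 1/64
  (Z=0, Y=3, X=0) weight 1/32
  (Z=0, Y=3, X=3) weight 1/64
  (Z=1, Y=2, X=2) weight 1/28
Group by Y:
  weight(Y=0) = 3/64
  weight(Y=2) = 1/28
  weight(Y=3) = 3/64
Total weight = 3/64 + 1/28 + 3/64 = 29/224
P(Y=0 | obs) = 3/64 / 29/224 = 21/58
P(Y=2 | obs) = 1/28 / 29/224 = 8/29
P(Y=3 | obs) = 3/64 / 29/224 = 21/58

P(Y = 2 | obs) = 8/29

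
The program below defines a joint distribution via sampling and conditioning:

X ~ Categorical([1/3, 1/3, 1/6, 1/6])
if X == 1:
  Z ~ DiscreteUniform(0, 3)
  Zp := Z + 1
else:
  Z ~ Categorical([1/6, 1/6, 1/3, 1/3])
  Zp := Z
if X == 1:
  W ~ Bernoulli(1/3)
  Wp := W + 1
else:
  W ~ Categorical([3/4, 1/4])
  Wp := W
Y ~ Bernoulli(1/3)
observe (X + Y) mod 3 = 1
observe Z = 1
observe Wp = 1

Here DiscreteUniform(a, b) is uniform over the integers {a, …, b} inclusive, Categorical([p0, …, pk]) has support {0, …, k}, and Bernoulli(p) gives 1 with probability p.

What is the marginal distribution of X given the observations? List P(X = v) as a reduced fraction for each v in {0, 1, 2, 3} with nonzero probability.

P(X=0) = 2/19, P(X=1) = 16/19, P(X=3) = 1/19

Enumerate traces; 3 have nonzero weight after conditioning:
  (X=0, Z=1, W=1, Y=1) weight 1/216
  (X=1, Z=1, W=0, Y=0) weight 1/27
  (X=3, Z=1, W=1, Y=1) weight 1/432
Group by X:
  weight(X=0) = 1/216
  weight(X=1) = 1/27
  weight(X=3) = 1/432
Total weight = 1/216 + 1/27 + 1/432 = 19/432
P(X=0 | obs) = 1/216 / 19/432 = 2/19
P(X=1 | obs) = 1/27 / 19/432 = 16/19
P(X=3 | obs) = 1/432 / 19/432 = 1/19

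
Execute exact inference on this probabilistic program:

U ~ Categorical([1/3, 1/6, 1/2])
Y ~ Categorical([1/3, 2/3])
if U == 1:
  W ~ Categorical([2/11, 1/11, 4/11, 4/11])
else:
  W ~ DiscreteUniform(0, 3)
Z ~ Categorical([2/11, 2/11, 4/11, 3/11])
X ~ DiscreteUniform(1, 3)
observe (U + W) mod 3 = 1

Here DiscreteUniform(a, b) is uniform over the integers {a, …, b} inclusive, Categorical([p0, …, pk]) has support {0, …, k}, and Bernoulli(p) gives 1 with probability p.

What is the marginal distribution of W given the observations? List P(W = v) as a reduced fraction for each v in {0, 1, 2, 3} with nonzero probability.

Enumerate traces; 96 have nonzero weight after conditioning:
  (U=0, Y=0, W=1, Z=0, X=1) weight 1/594
  (U=0, Y=0, W=1, Z=0, X=2) weight 1/594
  (U=0, Y=0, W=1, Z=0, X=3) weight 1/594
  (U=0, Y=0, W=1, Z=1, X=1) weight 1/594
  (U=0, Y=0, W=1, Z=1, X=2) weight 1/594
  (U=0, Y=0, W=1, Z=1, X=3) weight 1/594
  (U=0, Y=0, W=1, Z=2, X=1) weight 1/297
  (U=0, Y=0, W=1, Z=2, X=2) weight 1/297
  (U=1, Y=0, W=0, Z=0, X=1) weight 2/3267
  (U=1, Y=0, W=3, Z=0, X=1) weight 4/3267
  … 86 more
Group by W:
  weight(W=0) = 1/33
  weight(W=1) = 1/12
  weight(W=2) = 1/8
  weight(W=3) = 2/33
Total weight = 1/33 + 1/12 + 1/8 + 2/33 = 79/264
P(W=0 | obs) = 1/33 / 79/264 = 8/79
P(W=1 | obs) = 1/12 / 79/264 = 22/79
P(W=2 | obs) = 1/8 / 79/264 = 33/79
P(W=3 | obs) = 2/33 / 79/264 = 16/79

P(W=0) = 8/79, P(W=1) = 22/79, P(W=2) = 33/79, P(W=3) = 16/79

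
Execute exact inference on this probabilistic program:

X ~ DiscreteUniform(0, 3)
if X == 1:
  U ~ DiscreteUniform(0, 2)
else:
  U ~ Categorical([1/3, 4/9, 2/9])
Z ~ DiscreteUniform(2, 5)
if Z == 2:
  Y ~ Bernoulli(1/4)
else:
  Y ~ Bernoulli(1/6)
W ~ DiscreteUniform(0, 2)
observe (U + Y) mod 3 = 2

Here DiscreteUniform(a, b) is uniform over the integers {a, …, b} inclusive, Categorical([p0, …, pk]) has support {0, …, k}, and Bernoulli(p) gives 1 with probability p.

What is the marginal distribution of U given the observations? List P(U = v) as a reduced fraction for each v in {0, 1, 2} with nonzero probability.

P(U=1) = 5/18, P(U=2) = 13/18

Enumerate traces; 96 have nonzero weight after conditioning:
  (X=0, U=1, Z=2, Y=1, W=0) weight 1/432
  (X=0, U=1, Z=2, Y=1, W=1) weight 1/432
  (X=0, U=1, Z=2, Y=1, W=2) weight 1/432
  (X=0, U=1, Z=3, Y=1, W=0) weight 1/648
  (X=0, U=1, Z=3, Y=1, W=1) weight 1/648
  (X=0, U=1, Z=3, Y=1, W=2) weight 1/648
  (X=0, U=1, Z=4, Y=1, W=0) weight 1/648
  (X=0, U=1, Z=4, Y=1, W=1) weight 1/648
  (X=0, U=2, Z=2, Y=0, W=0) weight 1/288
  … 87 more
Group by U:
  weight(U=1) = 5/64
  weight(U=2) = 13/64
Total weight = 5/64 + 13/64 = 9/32
P(U=1 | obs) = 5/64 / 9/32 = 5/18
P(U=2 | obs) = 13/64 / 9/32 = 13/18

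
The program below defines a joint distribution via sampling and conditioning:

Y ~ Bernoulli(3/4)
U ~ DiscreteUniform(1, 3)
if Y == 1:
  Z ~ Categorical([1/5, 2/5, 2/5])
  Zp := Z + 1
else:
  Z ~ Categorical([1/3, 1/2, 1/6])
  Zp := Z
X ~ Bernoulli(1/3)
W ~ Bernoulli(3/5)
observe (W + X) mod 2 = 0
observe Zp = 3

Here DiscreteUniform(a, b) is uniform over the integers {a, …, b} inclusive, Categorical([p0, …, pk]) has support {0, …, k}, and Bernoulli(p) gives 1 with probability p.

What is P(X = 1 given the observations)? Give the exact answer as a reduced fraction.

Enumerate traces; 6 have nonzero weight after conditioning:
  (Y=1, U=1, Z=2, X=0, W=0) weight 2/75
  (Y=1, U=1, Z=2, X=1, W=1) weight 1/50
  (Y=1, U=2, Z=2, X=0, W=0) weight 2/75
  (Y=1, U=2, Z=2, X=1, W=1) weight 1/50
  (Y=1, U=3, Z=2, X=0, W=0) weight 2/75
  (Y=1, U=3, Z=2, X=1, W=1) weight 1/50
Group by X:
  weight(X=0) = 2/25
  weight(X=1) = 3/50
Total weight = 2/25 + 3/50 = 7/50
P(X=0 | obs) = 2/25 / 7/50 = 4/7
P(X=1 | obs) = 3/50 / 7/50 = 3/7

P(X = 1 | obs) = 3/7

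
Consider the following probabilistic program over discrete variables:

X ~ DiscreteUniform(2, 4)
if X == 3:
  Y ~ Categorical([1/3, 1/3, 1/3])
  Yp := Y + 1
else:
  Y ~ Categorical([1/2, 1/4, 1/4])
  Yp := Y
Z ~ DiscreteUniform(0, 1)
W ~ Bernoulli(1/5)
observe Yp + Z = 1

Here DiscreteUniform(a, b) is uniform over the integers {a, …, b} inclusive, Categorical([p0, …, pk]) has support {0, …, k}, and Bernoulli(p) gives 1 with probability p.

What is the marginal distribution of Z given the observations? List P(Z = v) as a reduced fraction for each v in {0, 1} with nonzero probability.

Enumerate traces; 10 have nonzero weight after conditioning:
  (X=2, Y=0, Z=1, W=0) weight 1/15
  (X=2, Y=0, Z=1, W=1) weight 1/60
  (X=2, Y=1, Z=0, W=0) weight 1/30
  (X=2, Y=1, Z=0, W=1) weight 1/120
  (X=3, Y=0, Z=0, W=0) weight 2/45
  (X=3, Y=0, Z=0, W=1) weight 1/90
  (X=4, Y=0, Z=1, W=0) weight 1/15
  (X=4, Y=0, Z=1, W=1) weight 1/60
  … 2 more
Group by Z:
  weight(Z=0) = 5/36
  weight(Z=1) = 1/6
Total weight = 5/36 + 1/6 = 11/36
P(Z=0 | obs) = 5/36 / 11/36 = 5/11
P(Z=1 | obs) = 1/6 / 11/36 = 6/11

P(Z=0) = 5/11, P(Z=1) = 6/11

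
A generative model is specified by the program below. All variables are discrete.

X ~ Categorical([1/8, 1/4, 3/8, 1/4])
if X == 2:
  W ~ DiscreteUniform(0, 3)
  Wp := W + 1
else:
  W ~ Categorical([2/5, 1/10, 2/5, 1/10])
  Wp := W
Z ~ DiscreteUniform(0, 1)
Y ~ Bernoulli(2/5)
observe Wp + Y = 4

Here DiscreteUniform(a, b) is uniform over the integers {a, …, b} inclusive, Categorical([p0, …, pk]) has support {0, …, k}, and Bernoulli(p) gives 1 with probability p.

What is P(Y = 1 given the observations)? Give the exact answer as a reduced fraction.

Enumerate traces; 10 have nonzero weight after conditioning:
  (X=0, W=3, Z=0, Y=1) weight 1/400
  (X=0, W=3, Z=1, Y=1) weight 1/400
  (X=1, W=3, Z=0, Y=1) weight 1/200
  (X=1, W=3, Z=1, Y=1) weight 1/200
  (X=2, W=2, Z=0, Y=1) weight 3/160
  (X=2, W=2, Z=1, Y=1) weight 3/160
  (X=2, W=3, Z=0, Y=0) weight 9/320
  (X=2, W=3, Z=1, Y=0) weight 9/320
  … 2 more
Group by Y:
  weight(Y=0) = 9/160
  weight(Y=1) = 1/16
Total weight = 9/160 + 1/16 = 19/160
P(Y=0 | obs) = 9/160 / 19/160 = 9/19
P(Y=1 | obs) = 1/16 / 19/160 = 10/19

P(Y = 1 | obs) = 10/19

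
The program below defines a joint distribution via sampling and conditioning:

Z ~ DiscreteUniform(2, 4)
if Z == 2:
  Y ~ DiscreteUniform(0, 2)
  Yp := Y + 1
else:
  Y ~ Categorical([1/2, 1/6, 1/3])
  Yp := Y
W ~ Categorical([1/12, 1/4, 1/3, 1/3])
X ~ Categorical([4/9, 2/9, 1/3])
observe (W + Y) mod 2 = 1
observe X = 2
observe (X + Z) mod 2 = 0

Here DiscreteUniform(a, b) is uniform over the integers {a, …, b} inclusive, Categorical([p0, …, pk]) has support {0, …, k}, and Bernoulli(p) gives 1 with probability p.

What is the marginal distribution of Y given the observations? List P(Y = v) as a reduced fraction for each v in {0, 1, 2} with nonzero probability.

P(Y=0) = 35/78, P(Y=1) = 5/26, P(Y=2) = 14/39

Enumerate traces; 12 have nonzero weight after conditioning:
  (Z=2, Y=0, W=1, X=2) weight 1/108
  (Z=2, Y=0, W=3, X=2) weight 1/81
  (Z=2, Y=1, W=0, X=2) weight 1/324
  (Z=2, Y=1, W=2, X=2) weight 1/81
  (Z=2, Y=2, W=1, X=2) weight 1/108
  (Z=2, Y=2, W=3, X=2) weight 1/81
  (Z=4, Y=0, W=1, X=2) weight 1/72
  (Z=4, Y=0, W=3, X=2) weight 1/54
  … 4 more
Group by Y:
  weight(Y=0) = 35/648
  weight(Y=1) = 5/216
  weight(Y=2) = 7/162
Total weight = 35/648 + 5/216 + 7/162 = 13/108
P(Y=0 | obs) = 35/648 / 13/108 = 35/78
P(Y=1 | obs) = 5/216 / 13/108 = 5/26
P(Y=2 | obs) = 7/162 / 13/108 = 14/39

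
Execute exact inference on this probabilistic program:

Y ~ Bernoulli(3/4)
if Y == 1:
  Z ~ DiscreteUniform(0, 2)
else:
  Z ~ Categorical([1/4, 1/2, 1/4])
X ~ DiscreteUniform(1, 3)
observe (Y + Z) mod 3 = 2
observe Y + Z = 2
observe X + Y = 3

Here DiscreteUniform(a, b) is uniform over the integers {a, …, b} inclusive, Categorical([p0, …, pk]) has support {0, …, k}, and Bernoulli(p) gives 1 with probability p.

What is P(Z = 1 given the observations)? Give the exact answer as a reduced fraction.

Enumerate traces; 2 have nonzero weight after conditioning:
  (Y=0, Z=2, X=3) weight 1/48
  (Y=1, Z=1, X=2) weight 1/12
Group by Z:
  weight(Z=1) = 1/12
  weight(Z=2) = 1/48
Total weight = 1/12 + 1/48 = 5/48
P(Z=1 | obs) = 1/12 / 5/48 = 4/5
P(Z=2 | obs) = 1/48 / 5/48 = 1/5

P(Z = 1 | obs) = 4/5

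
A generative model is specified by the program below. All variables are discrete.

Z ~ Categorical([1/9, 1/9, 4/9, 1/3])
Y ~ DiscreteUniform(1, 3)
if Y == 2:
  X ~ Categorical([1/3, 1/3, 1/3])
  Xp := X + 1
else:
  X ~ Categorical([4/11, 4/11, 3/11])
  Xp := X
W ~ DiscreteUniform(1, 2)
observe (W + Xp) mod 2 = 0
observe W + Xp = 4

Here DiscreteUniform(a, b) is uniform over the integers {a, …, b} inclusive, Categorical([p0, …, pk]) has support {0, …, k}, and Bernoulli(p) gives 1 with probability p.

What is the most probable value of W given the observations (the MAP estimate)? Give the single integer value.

argmax_v P(W = v | obs) = 2

Enumerate traces; 16 have nonzero weight after conditioning:
  (Z=0, Y=1, X=2, W=2) weight 1/198
  (Z=0, Y=2, X=1, W=2) weight 1/162
  (Z=0, Y=2, X=2, W=1) weight 1/162
  (Z=0, Y=3, X=2, W=2) weight 1/198
  (Z=1, Y=1, X=2, W=2) weight 1/198
  (Z=1, Y=2, X=1, W=2) weight 1/162
  (Z=1, Y=2, X=2, W=1) weight 1/162
  (Z=1, Y=3, X=2, W=2) weight 1/198
  … 8 more
Group by W:
  weight(W=1) = 1/18
  weight(W=2) = 29/198
Total weight = 1/18 + 29/198 = 20/99
P(W=1 | obs) = 1/18 / 20/99 = 11/40
P(W=2 | obs) = 29/198 / 20/99 = 29/40
argmax = 2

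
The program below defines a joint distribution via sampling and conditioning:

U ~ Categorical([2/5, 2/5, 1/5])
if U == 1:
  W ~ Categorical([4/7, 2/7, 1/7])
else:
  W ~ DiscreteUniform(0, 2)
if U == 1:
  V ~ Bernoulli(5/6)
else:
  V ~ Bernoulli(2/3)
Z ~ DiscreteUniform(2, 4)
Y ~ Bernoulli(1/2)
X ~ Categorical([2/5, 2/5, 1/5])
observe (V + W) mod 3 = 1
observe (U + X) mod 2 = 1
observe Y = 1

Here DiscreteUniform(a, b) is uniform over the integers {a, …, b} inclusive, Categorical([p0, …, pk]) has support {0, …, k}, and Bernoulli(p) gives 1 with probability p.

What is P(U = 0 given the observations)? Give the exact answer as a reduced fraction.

Enumerate traces; 24 have nonzero weight after conditioning:
  (U=0, W=0, V=1, Z=2, Y=1, X=1) weight 4/675
  (U=0, W=0, V=1, Z=3, Y=1, X=1) weight 4/675
  (U=0, W=0, V=1, Z=4, Y=1, X=1) weight 4/675
  (U=0, W=1, V=0, Z=2, Y=1, X=1) weight 2/675
  (U=0, W=1, V=0, Z=3, Y=1, X=1) weight 2/675
  (U=0, W=1, V=0, Z=4, Y=1, X=1) weight 2/675
  (U=1, W=0, V=1, Z=2, Y=1, X=0) weight 4/315
  (U=1, W=0, V=1, Z=2, Y=1, X=2) weight 2/315
  (U=2, W=0, V=1, Z=2, Y=1, X=1) weight 2/675
  … 15 more
Group by U:
  weight(U=0) = 2/75
  weight(U=1) = 11/175
  weight(U=2) = 1/75
Total weight = 2/75 + 11/175 + 1/75 = 18/175
P(U=0 | obs) = 2/75 / 18/175 = 7/27
P(U=1 | obs) = 11/175 / 18/175 = 11/18
P(U=2 | obs) = 1/75 / 18/175 = 7/54

P(U = 0 | obs) = 7/27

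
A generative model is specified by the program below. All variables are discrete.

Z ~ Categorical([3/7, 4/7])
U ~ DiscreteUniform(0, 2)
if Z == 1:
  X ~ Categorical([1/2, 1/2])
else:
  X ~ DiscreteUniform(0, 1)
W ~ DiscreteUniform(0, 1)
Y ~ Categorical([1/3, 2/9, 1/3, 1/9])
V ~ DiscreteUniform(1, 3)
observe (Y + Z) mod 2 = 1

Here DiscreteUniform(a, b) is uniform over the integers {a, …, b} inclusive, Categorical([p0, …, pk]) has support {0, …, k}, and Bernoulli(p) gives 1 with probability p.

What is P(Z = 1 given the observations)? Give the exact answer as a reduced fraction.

P(Z = 1 | obs) = 8/11

Enumerate traces; 144 have nonzero weight after conditioning:
  (Z=0, U=0, X=0, W=0, Y=1, V=1) weight 1/378
  (Z=0, U=0, X=0, W=0, Y=1, V=2) weight 1/378
  (Z=0, U=0, X=0, W=0, Y=1, V=3) weight 1/378
  (Z=0, U=0, X=0, W=0, Y=3, V=1) weight 1/756
  (Z=0, U=0, X=0, W=0, Y=3, V=2) weight 1/756
  (Z=0, U=0, X=0, W=0, Y=3, V=3) weight 1/756
  (Z=0, U=0, X=0, W=1, Y=1, V=1) weight 1/378
  (Z=0, U=0, X=0, W=1, Y=1, V=2) weight 1/378
  (Z=1, U=0, X=0, W=0, Y=0, V=1) weight 1/189
  … 135 more
Group by Z:
  weight(Z=0) = 1/7
  weight(Z=1) = 8/21
Total weight = 1/7 + 8/21 = 11/21
P(Z=0 | obs) = 1/7 / 11/21 = 3/11
P(Z=1 | obs) = 8/21 / 11/21 = 8/11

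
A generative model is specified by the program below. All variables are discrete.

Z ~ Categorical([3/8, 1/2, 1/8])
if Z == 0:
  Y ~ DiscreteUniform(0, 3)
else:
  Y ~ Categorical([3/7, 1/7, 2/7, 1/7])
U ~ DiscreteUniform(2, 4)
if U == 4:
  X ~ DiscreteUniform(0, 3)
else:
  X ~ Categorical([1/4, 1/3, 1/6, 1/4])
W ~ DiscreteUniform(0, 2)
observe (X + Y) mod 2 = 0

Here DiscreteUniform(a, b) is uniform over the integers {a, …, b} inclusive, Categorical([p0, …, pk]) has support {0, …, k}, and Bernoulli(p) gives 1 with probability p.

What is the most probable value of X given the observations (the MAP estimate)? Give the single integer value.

Enumerate traces; 216 have nonzero weight after conditioning:
  (Z=0, Y=0, U=2, X=0, W=0) weight 1/384
  (Z=0, Y=0, U=2, X=0, W=1) weight 1/384
  (Z=0, Y=0, U=2, X=0, W=2) weight 1/384
  (Z=0, Y=0, U=2, X=2, W=0) weight 1/576
  (Z=0, Y=0, U=2, X=2, W=1) weight 1/576
  (Z=0, Y=0, U=2, X=2, W=2) weight 1/576
  (Z=0, Y=0, U=3, X=0, W=0) weight 1/384
  (Z=0, Y=0, U=3, X=0, W=1) weight 1/384
  (Z=0, Y=1, U=2, X=1, W=0) weight 1/288
  (Z=0, Y=1, U=2, X=3, W=0) weight 1/384
  … 206 more
Group by X:
  weight(X=0) = 71/448
  weight(X=1) = 451/4032
  weight(X=2) = 71/576
  weight(X=3) = 41/448
Total weight = 71/448 + 451/4032 + 71/576 + 41/448 = 163/336
P(X=0 | obs) = 71/448 / 163/336 = 213/652
P(X=1 | obs) = 451/4032 / 163/336 = 451/1956
P(X=2 | obs) = 71/576 / 163/336 = 497/1956
P(X=3 | obs) = 41/448 / 163/336 = 123/652
argmax = 0

argmax_v P(X = v | obs) = 0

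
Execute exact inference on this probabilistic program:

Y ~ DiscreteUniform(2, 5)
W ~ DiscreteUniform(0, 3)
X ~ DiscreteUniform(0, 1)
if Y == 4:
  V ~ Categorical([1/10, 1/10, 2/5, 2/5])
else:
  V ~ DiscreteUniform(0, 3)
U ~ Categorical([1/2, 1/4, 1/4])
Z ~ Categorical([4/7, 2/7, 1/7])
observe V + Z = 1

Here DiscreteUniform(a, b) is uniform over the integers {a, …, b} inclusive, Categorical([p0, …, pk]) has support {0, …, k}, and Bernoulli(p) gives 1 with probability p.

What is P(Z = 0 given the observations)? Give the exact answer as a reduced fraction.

P(Z = 0 | obs) = 2/3

Enumerate traces; 192 have nonzero weight after conditioning:
  (Y=2, W=0, X=0, V=0, U=0, Z=1) weight 1/896
  (Y=2, W=0, X=0, V=0, U=1, Z=1) weight 1/1792
  (Y=2, W=0, X=0, V=0, U=2, Z=1) weight 1/1792
  (Y=2, W=0, X=0, V=1, U=0, Z=0) weight 1/448
  (Y=2, W=0, X=0, V=1, U=1, Z=0) weight 1/896
  (Y=2, W=0, X=0, V=1, U=2, Z=0) weight 1/896
  (Y=2, W=0, X=1, V=0, U=0, Z=1) weight 1/896
  (Y=2, W=0, X=1, V=0, U=1, Z=1) weight 1/1792
  … 184 more
Group by Z:
  weight(Z=0) = 17/140
  weight(Z=1) = 17/280
Total weight = 17/140 + 17/280 = 51/280
P(Z=0 | obs) = 17/140 / 51/280 = 2/3
P(Z=1 | obs) = 17/280 / 51/280 = 1/3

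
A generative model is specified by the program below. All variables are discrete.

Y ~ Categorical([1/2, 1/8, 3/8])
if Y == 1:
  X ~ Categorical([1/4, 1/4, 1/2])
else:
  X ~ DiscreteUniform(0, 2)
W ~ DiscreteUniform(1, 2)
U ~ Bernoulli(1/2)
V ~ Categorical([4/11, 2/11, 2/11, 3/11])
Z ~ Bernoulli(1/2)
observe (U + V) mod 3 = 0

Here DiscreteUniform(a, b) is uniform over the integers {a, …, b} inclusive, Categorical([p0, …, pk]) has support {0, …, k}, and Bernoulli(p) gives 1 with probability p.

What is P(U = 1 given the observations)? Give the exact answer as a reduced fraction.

Enumerate traces; 108 have nonzero weight after conditioning:
  (Y=0, X=0, W=1, U=0, V=0, Z=0) weight 1/132
  (Y=0, X=0, W=1, U=0, V=0, Z=1) weight 1/132
  (Y=0, X=0, W=1, U=0, V=3, Z=0) weight 1/176
  (Y=0, X=0, W=1, U=0, V=3, Z=1) weight 1/176
  (Y=0, X=0, W=1, U=1, V=2, Z=0) weight 1/264
  (Y=0, X=0, W=1, U=1, V=2, Z=1) weight 1/264
  (Y=0, X=0, W=2, U=0, V=0, Z=0) weight 1/132
  (Y=0, X=0, W=2, U=0, V=0, Z=1) weight 1/132
  … 100 more
Group by U:
  weight(U=0) = 7/22
  weight(U=1) = 1/11
Total weight = 7/22 + 1/11 = 9/22
P(U=0 | obs) = 7/22 / 9/22 = 7/9
P(U=1 | obs) = 1/11 / 9/22 = 2/9

P(U = 1 | obs) = 2/9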